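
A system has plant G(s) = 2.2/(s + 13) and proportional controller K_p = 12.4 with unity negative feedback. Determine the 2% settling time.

T_s ≈ 0.0993 s

Closed-loop transfer function: T(s) = K_p·G(s)/(1 + K_p·G(s)) = 27.28/(s + 13 + 27.28) = 27.28/(s + 40.28).
Time constant τ = 1/40.28 = 0.02483 s, so the 2% settling time is about 4τ = 0.0993 s.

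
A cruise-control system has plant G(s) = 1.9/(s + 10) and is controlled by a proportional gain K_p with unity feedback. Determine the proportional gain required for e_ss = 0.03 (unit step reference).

K_p = 170

Steady-state error for a unit step on this type-0 loop is 1/(1 + K_p·G(0)).
G(0) = 0.19. Require 1/(1 + K_p·0.19) = 0.03, so 1 + 0.19·K_p = 33.33.
K_p = (33.33 − 1)/0.19 = 170.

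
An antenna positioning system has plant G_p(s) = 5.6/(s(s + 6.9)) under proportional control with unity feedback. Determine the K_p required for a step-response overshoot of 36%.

K_p = 22.2

From %OS = 100·exp(−πζ/√(1−ζ²)) = 36%, ζ = −ln(0.36)/√(π²+ln²(0.36)) = 0.3093.
Characteristic equation s² + 6.9s + 5.6K_p = 0 gives ζ = 6.9/(2√(5.6K_p)).
Setting ζ = 0.3093: √(5.6K_p) = 6.9/(2·0.3093) = 11.16, so K_p = 124.4/5.6 = 22.2.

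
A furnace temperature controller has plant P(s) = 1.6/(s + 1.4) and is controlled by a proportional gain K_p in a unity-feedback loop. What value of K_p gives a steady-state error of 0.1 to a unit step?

Steady-state error for a unit step on this type-0 loop is 1/(1 + K_p·P(0)).
P(0) = 1.143. Require 1/(1 + K_p·1.143) = 0.1, so 1 + 1.143·K_p = 10.
K_p = (10 − 1)/1.143 = 7.87.

K_p = 7.87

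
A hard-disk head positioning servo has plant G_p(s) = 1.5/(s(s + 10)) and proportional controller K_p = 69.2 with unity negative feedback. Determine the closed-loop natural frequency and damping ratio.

ω_n = 10.2 rad/s, ζ = 0.491

1 + K_p·G_p(s) = 0 gives s² + 10s + 103.8 = 0.
So ω_n² = 103.8 ⇒ ω_n = 10.19 rad/s, and ζ = 10/(2ω_n) = 0.491.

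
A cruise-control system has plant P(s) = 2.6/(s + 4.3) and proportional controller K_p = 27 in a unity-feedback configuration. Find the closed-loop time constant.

τ = 0.0134 s

Closed-loop transfer function: T(s) = K_p·P(s)/(1 + K_p·P(s)) = 70.2/(s + 4.3 + 70.2) = 70.2/(s + 74.5).
Time constant τ = 1/74.5 = 0.0134 s.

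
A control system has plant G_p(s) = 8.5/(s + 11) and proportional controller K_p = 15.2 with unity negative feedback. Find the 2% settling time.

Closed-loop transfer function: T(s) = K_p·G_p(s)/(1 + K_p·G_p(s)) = 129.2/(s + 11 + 129.2) = 129.2/(s + 140.2).
Time constant τ = 1/140.2 = 0.007133 s, so the 2% settling time is about 4τ = 0.0285 s.

T_s ≈ 0.0285 s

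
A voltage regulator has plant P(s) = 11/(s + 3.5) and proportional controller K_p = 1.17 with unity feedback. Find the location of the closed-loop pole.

Closed-loop transfer function: T(s) = K_p·P(s)/(1 + K_p·P(s)) = 12.87/(s + 3.5 + 12.87) = 12.87/(s + 16.37).
The closed-loop pole is at s = −16.37.

s = -16.37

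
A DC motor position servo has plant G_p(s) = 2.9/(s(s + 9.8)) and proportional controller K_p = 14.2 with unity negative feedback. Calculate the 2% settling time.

T_s ≈ 0.816 s

From 1 + K_pG_p(s) = 0: s² + 9.8s + 41.18 = 0 ⇒ ω_n = 6.417, ζ = 0.7636.
2% settling time T_s ≈ 4/(ζω_n) = 4/4.9 = 0.816 s.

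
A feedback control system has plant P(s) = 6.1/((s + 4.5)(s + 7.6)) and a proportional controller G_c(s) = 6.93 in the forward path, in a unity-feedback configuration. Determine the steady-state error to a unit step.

The loop is type 0. Static position error constant K_pos = G_c(0)·P(0) = 6.93·0.1784 = 1.236.
Steady-state error to a unit step: e_ss = 1/(1+K_pos) = 1/2.236 = 0.447.

0.447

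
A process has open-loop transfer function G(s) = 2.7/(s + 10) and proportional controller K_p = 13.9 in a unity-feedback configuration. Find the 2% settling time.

T_s ≈ 0.0842 s

Closed-loop transfer function: T(s) = K_p·G(s)/(1 + K_p·G(s)) = 37.53/(s + 10 + 37.53) = 37.53/(s + 47.53).
Time constant τ = 1/47.53 = 0.02104 s, so the 2% settling time is about 4τ = 0.0842 s.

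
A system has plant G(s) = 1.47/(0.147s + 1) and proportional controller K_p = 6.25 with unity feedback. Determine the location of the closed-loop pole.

Closed loop: T(s) = K_p·G/(1+K_p·G) = 9.188/(0.147s + 1 + 9.188), with pole at s = −(1 + 9.188)/0.147 = −69.3.

s = -69.3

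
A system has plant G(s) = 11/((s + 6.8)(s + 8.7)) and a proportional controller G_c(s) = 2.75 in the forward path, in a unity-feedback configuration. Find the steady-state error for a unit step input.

The loop is type 0. Static position error constant K_pos = G_c(0)·G(0) = 2.75·0.1859 = 0.5113.
Steady-state error to a unit step: e_ss = 1/(1+K_pos) = 1/1.511 = 0.662.

0.662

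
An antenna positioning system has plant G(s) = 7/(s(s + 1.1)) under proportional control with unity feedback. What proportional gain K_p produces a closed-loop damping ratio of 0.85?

K_p = 0.0598

Closed-loop characteristic equation: s² + 1.1s + K_p·7 = 0.
So ω_n = √(7K_p) and 2ζω_n = 1.1, giving ζ = 1.1/(2√(7K_p)).
Setting ζ = 0.85: √(7K_p) = 1.1/(2·0.85) = 0.6471, so K_p = 0.4187/7 = 0.0598.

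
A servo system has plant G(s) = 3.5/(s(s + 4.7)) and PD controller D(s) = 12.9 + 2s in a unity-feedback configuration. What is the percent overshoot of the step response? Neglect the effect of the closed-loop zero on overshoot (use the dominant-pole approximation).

0.385%

Forward path: (12.9 + 2s)·3.5/(s(s+4.7)). The closed-loop characteristic equation is s² + (4.7 + 3.5·2)s + 3.5·12.9 = 0.
That is s² + 11.7s + 45.15 = 0, so ω_n = 6.719 rad/s and ζ = 11.7/(2·6.719) = 0.8706.
%OS = 100·exp(−πζ/√(1−ζ²)) = 0.385%.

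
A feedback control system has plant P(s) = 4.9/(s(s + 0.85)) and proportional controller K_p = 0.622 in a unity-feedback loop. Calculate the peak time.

T_p = 1.86 s

Closed-loop characteristic equation: s² + 0.85s + 3.048 = 0, so ω_n = 1.746 rad/s and ζ = 0.85/(2·1.746) = 0.2434.
Damped frequency ω_d = ω_n√(1−ζ²) = 1.693 rad/s, so peak time T_p = π/ω_d = 1.86 s.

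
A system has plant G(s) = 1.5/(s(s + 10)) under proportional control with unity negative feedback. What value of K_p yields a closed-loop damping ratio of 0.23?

K_p = 315

Closed-loop characteristic equation: s² + 10s + K_p·1.5 = 0.
So ω_n = √(1.5K_p) and 2ζω_n = 10, giving ζ = 10/(2√(1.5K_p)).
Setting ζ = 0.23: √(1.5K_p) = 10/(2·0.23) = 21.74, so K_p = 472.6/1.5 = 315.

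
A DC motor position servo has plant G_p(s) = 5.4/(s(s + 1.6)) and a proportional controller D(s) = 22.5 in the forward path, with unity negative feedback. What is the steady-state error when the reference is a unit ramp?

The loop has one pole at the origin (type 1). Velocity error constant K_v = lim_{s→0} s·D(s)G_p(s) = 22.5·5.4/1.6 = 75.94.
Steady-state error to a unit ramp: e_ss = 1/K_v = 0.0132.

0.0132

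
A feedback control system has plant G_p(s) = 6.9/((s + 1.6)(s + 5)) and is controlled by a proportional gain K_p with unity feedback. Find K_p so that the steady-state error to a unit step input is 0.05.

K_p = 22

Steady-state error for a unit step on this type-0 loop is 1/(1 + K_p·G_p(0)).
G_p(0) = 0.8625. Require 1/(1 + K_p·0.8625) = 0.05, so 1 + 0.8625·K_p = 20.
K_p = (20 − 1)/0.8625 = 22.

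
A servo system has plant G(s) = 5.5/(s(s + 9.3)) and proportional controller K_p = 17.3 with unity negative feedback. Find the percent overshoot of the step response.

18.2%

From 1 + K_pG(s) = 0: s² + 9.3s + 95.15 = 0 ⇒ ω_n = 9.754, ζ = 0.4767.
%OS = 100·exp(−πζ/√(1−ζ²)) = 100·exp(−π·0.4767/√0.7728) = 18.2%.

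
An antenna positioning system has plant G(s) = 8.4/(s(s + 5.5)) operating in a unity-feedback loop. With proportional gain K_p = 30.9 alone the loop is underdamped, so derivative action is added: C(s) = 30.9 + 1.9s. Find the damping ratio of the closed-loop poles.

Forward path: (30.9 + 1.9s)·8.4/(s(s+5.5)). The closed-loop characteristic equation is s² + (5.5 + 8.4·1.9)s + 8.4·30.9 = 0.
That is s² + 21.46s + 259.6 = 0, so ω_n = 16.11 rad/s and ζ = 21.46/(2·16.11) = 0.666.

ζ = 0.666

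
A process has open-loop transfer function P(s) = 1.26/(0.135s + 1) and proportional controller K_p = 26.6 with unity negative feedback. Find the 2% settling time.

T_s ≈ 0.0156 s

Closed loop: T(s) = K_p·P/(1+K_p·P) = 33.52/(0.135s + 1 + 33.52), with pole at s = −(1 + 33.52)/0.135 = −255.7.
τ = 1/255.7 = 0.003911 s, so 2% settling time ≈ 4τ = 0.0156 s.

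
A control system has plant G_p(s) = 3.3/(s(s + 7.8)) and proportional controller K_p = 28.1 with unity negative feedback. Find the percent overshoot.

The closed-loop denominator s² + 7.8s + 92.73 gives ω_n = √92.73 = 9.63 and ζ = 7.8/(2ω_n) = 0.405.
%OS = 100·exp(−πζ/√(1−ζ²)) = 100·exp(−π·0.405/√0.836) = 24.9%.

24.9%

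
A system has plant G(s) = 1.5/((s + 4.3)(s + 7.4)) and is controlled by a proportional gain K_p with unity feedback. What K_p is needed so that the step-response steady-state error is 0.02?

Steady-state error for a unit step on this type-0 loop is 1/(1 + K_p·G(0)).
G(0) = 0.04714. Require 1/(1 + K_p·0.04714) = 0.02, so 1 + 0.04714·K_p = 50.
K_p = (50 − 1)/0.04714 = 1040.

K_p = 1040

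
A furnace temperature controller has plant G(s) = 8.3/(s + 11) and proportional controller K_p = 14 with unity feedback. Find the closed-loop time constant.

τ = 0.00786 s

Closed-loop transfer function: T(s) = K_p·G(s)/(1 + K_p·G(s)) = 116.2/(s + 11 + 116.2) = 116.2/(s + 127.2).
Time constant τ = 1/127.2 = 0.00786 s.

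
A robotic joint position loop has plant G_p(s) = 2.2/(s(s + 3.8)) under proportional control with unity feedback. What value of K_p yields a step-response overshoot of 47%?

From %OS = 100·exp(−πζ/√(1−ζ²)) = 47%, ζ = −ln(0.47)/√(π²+ln²(0.47)) = 0.2337.
Characteristic equation s² + 3.8s + 2.2K_p = 0 gives ζ = 3.8/(2√(2.2K_p)).
Setting ζ = 0.2337: √(2.2K_p) = 3.8/(2·0.2337) = 8.131, so K_p = 66.11/2.2 = 30.1.

K_p = 30.1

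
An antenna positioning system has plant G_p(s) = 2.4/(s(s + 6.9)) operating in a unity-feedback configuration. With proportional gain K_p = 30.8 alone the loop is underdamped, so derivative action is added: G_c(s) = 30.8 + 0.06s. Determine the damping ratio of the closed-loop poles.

Forward path: (30.8 + 0.06s)·2.4/(s(s+6.9)). The closed-loop characteristic equation is s² + (6.9 + 2.4·0.06)s + 2.4·30.8 = 0.
That is s² + 7.044s + 73.92 = 0, so ω_n = 8.598 rad/s and ζ = 7.044/(2·8.598) = 0.4096.

ζ = 0.41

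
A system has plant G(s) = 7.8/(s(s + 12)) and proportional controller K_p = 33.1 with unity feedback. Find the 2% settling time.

From 1 + K_pG(s) = 0: s² + 12s + 258.2 = 0 ⇒ ω_n = 16.07, ζ = 0.3734.
2% settling time T_s ≈ 4/(ζω_n) = 4/6 = 0.667 s.

T_s ≈ 0.667 s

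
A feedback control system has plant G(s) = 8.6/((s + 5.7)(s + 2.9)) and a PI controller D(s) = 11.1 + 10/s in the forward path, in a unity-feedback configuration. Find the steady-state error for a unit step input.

0

The open loop D(s)G(s) has a pole at the origin (type 1), so the static position error constant is infinite and e_ss = 1/(1+∞) = 0.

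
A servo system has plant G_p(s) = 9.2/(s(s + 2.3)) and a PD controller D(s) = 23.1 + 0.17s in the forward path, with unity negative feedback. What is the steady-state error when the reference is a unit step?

0

The open loop D(s)G_p(s) has a pole at the origin (type 1), so the static position error constant is infinite and e_ss = 1/(1+∞) = 0.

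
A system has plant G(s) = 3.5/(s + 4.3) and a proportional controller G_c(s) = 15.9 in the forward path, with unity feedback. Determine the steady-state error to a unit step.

0.0717

The loop is type 0. Static position error constant K_pos = G_c(0)·G(0) = 15.9·0.814 = 12.94.
Steady-state error to a unit step: e_ss = 1/(1+K_pos) = 1/13.94 = 0.0717.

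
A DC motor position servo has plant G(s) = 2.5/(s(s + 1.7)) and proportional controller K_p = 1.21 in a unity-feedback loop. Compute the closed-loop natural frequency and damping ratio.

With unity feedback the closed-loop characteristic equation is s² + 1.7s + 1.21·2.5 = s² + 1.7s + 3.025 = 0.
Matching s² + 2ζω_n s + ω_n²: ω_n = √3.025 = 1.739 rad/s and 2ζω_n = 1.7, so ζ = 1.7/(2·1.739) = 0.489.

ω_n = 1.74 rad/s, ζ = 0.489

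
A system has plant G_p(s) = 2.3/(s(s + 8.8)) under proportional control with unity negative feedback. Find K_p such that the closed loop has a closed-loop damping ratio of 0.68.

Closed-loop characteristic equation: s² + 8.8s + K_p·2.3 = 0.
So ω_n = √(2.3K_p) and 2ζω_n = 8.8, giving ζ = 8.8/(2√(2.3K_p)).
Setting ζ = 0.68: √(2.3K_p) = 8.8/(2·0.68) = 6.471, so K_p = 41.87/2.3 = 18.2.

K_p = 18.2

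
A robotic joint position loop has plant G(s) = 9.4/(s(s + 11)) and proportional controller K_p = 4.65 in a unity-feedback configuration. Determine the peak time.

T_p = 0.856 s

The closed-loop denominator s² + 11s + 43.71 gives ω_n = √43.71 = 6.611 and ζ = 11/(2ω_n) = 0.8319.
Damped frequency ω_d = ω_n√(1−ζ²) = 3.669 rad/s, so peak time T_p = π/ω_d = 0.856 s.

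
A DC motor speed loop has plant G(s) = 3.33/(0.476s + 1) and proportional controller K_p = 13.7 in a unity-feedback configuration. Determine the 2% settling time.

Closed loop: T(s) = K_p·G/(1+K_p·G) = 45.62/(0.476s + 1 + 45.62), with pole at s = −(1 + 45.62)/0.476 = −97.94.
τ = 1/97.94 = 0.01021 s, so 2% settling time ≈ 4τ = 0.0408 s.

T_s ≈ 0.0408 s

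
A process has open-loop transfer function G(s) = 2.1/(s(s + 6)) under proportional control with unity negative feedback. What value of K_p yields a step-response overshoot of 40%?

From %OS = 100·exp(−πζ/√(1−ζ²)) = 40%, ζ = −ln(0.4)/√(π²+ln²(0.4)) = 0.28.
Characteristic equation s² + 6s + 2.1K_p = 0 gives ζ = 6/(2√(2.1K_p)).
Setting ζ = 0.28: √(2.1K_p) = 6/(2·0.28) = 10.71, so K_p = 114.8/2.1 = 54.7.

K_p = 54.7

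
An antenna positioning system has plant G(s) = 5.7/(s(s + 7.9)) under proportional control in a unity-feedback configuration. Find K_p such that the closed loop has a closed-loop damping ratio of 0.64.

K_p = 6.68

Closed-loop characteristic equation: s² + 7.9s + K_p·5.7 = 0.
So ω_n = √(5.7K_p) and 2ζω_n = 7.9, giving ζ = 7.9/(2√(5.7K_p)).
Setting ζ = 0.64: √(5.7K_p) = 7.9/(2·0.64) = 6.172, so K_p = 38.09/5.7 = 6.68.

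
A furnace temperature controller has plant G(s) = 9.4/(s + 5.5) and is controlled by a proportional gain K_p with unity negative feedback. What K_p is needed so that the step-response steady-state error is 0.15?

K_p = 3.32

The loop is type 0, so e_ss(step) = 1/(1 + K_pos) with K_pos = K_p·G(0).
G(0) = 1.709. Require 1/(1 + K_p·1.709) = 0.15, so 1 + 1.709·K_p = 6.667.
K_p = (6.667 − 1)/1.709 = 3.32.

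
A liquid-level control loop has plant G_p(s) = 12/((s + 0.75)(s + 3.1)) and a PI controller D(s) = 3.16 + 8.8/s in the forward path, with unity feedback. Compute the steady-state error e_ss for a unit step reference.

The open loop D(s)G_p(s) has a pole at the origin (type 1), so the static position error constant is infinite and e_ss = 1/(1+∞) = 0.

0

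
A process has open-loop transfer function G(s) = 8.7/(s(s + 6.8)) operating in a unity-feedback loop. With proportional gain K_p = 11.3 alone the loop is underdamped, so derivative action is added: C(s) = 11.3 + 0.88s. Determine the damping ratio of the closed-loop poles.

ζ = 0.729

Forward path: (11.3 + 0.88s)·8.7/(s(s+6.8)). The closed-loop characteristic equation is s² + (6.8 + 8.7·0.88)s + 8.7·11.3 = 0.
That is s² + 14.46s + 98.31 = 0, so ω_n = 9.915 rad/s and ζ = 14.46/(2·9.915) = 0.729.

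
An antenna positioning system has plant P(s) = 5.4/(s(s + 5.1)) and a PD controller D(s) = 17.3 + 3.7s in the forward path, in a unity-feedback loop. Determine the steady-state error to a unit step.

The open loop D(s)P(s) has a pole at the origin (type 1), so the static position error constant is infinite and e_ss = 1/(1+∞) = 0.

0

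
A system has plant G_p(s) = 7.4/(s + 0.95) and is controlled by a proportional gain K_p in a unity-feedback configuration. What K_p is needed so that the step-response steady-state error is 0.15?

For a type-0 loop with proportional control, e_ss = 1/(1 + K_p·G_p(0)).
G_p(0) = 7.789. Require 1/(1 + K_p·7.789) = 0.15, so 1 + 7.789·K_p = 6.667.
K_p = (6.667 − 1)/7.789 = 0.727.

K_p = 0.727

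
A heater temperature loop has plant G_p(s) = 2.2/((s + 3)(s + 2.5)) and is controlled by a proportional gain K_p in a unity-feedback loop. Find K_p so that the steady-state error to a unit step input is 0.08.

For a type-0 loop with proportional control, e_ss = 1/(1 + K_p·G_p(0)).
G_p(0) = 0.2933. Require 1/(1 + K_p·0.2933) = 0.08, so 1 + 0.2933·K_p = 12.5.
K_p = (12.5 − 1)/0.2933 = 39.2.

K_p = 39.2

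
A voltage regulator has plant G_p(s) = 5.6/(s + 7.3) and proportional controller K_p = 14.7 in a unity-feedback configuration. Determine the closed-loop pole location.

Closed-loop transfer function: T(s) = K_p·G_p(s)/(1 + K_p·G_p(s)) = 82.32/(s + 7.3 + 82.32) = 82.32/(s + 89.62).
The closed-loop pole is at s = −89.62.

s = -89.62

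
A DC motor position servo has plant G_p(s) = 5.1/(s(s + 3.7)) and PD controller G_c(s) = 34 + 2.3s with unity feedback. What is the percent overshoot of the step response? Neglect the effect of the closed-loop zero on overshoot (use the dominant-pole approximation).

Forward path: (34 + 2.3s)·5.1/(s(s+3.7)). The closed-loop characteristic equation is s² + (3.7 + 5.1·2.3)s + 5.1·34 = 0.
That is s² + 15.43s + 173.4 = 0, so ω_n = 13.17 rad/s and ζ = 15.43/(2·13.17) = 0.5859.
%OS = 100·exp(−πζ/√(1−ζ²)) = 10.3%.

10.3%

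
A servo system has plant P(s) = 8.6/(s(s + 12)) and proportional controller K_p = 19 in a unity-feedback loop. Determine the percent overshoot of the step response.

18.8%

From 1 + K_pP(s) = 0: s² + 12s + 163.4 = 0 ⇒ ω_n = 12.78, ζ = 0.4694.
%OS = 100·exp(−πζ/√(1−ζ²)) = 100·exp(−π·0.4694/√0.7797) = 18.8%.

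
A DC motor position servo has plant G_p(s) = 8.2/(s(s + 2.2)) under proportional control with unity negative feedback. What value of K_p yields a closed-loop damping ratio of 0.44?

K_p = 0.762

Closed-loop characteristic equation: s² + 2.2s + K_p·8.2 = 0.
So ω_n = √(8.2K_p) and 2ζω_n = 2.2, giving ζ = 2.2/(2√(8.2K_p)).
Setting ζ = 0.44: √(8.2K_p) = 2.2/(2·0.44) = 2.5, so K_p = 6.25/8.2 = 0.762.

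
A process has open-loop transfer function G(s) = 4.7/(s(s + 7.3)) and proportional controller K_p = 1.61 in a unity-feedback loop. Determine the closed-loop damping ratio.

1 + K_p·G(s) = 0 gives s² + 7.3s + 7.567 = 0.
So ω_n² = 7.567 ⇒ ω_n = 2.751 rad/s, and ζ = 7.3/(2ω_n) = 1.33.

ζ = 1.33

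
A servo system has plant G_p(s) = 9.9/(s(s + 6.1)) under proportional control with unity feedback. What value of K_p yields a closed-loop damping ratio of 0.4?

Closed-loop characteristic equation: s² + 6.1s + K_p·9.9 = 0.
So ω_n = √(9.9K_p) and 2ζω_n = 6.1, giving ζ = 6.1/(2√(9.9K_p)).
Setting ζ = 0.4: √(9.9K_p) = 6.1/(2·0.4) = 7.625, so K_p = 58.14/9.9 = 5.87.

K_p = 5.87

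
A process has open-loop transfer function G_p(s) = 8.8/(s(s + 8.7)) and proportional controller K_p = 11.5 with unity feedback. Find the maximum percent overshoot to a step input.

22.2%

From 1 + K_pG_p(s) = 0: s² + 8.7s + 101.2 = 0 ⇒ ω_n = 10.06, ζ = 0.4324.
%OS = 100·exp(−πζ/√(1−ζ²)) = 100·exp(−π·0.4324/√0.813) = 22.2%.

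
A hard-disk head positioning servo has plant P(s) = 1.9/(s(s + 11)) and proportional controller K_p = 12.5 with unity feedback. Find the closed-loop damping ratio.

ζ = 1.13

The closed-loop denominator is s(s+11) + 12.5·1.9 = s² + 11s + 23.75.
Matching s² + 2ζω_n s + ω_n²: ω_n = √23.75 = 4.873 rad/s and 2ζω_n = 11, so ζ = 11/(2·4.873) = 1.13.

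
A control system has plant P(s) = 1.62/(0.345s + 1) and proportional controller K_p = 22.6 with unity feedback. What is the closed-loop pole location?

s = -109

Closed loop: T(s) = K_p·P/(1+K_p·P) = 36.61/(0.345s + 1 + 36.61), with pole at s = −(1 + 36.61)/0.345 = −109.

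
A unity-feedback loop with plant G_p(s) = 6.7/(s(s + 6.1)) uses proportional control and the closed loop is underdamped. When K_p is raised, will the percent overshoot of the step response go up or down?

increase

ζ = 6.1/(2√(6.7K_p)) decreases as K_p grows; lower damping means more overshoot.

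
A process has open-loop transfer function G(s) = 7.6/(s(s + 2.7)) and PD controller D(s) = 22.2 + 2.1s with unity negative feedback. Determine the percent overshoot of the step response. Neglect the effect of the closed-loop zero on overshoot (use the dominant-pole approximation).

3.9%

Forward path: (22.2 + 2.1s)·7.6/(s(s+2.7)). The closed-loop characteristic equation is s² + (2.7 + 7.6·2.1)s + 7.6·22.2 = 0.
That is s² + 18.66s + 168.7 = 0, so ω_n = 12.99 rad/s and ζ = 18.66/(2·12.99) = 0.7183.
%OS = 100·exp(−πζ/√(1−ζ²)) = 3.9%.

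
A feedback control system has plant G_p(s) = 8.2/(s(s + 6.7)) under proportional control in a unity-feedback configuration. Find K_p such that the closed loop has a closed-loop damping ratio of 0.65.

Closed-loop characteristic equation: s² + 6.7s + K_p·8.2 = 0.
So ω_n = √(8.2K_p) and 2ζω_n = 6.7, giving ζ = 6.7/(2√(8.2K_p)).
Setting ζ = 0.65: √(8.2K_p) = 6.7/(2·0.65) = 5.154, so K_p = 26.56/8.2 = 3.24.

K_p = 3.24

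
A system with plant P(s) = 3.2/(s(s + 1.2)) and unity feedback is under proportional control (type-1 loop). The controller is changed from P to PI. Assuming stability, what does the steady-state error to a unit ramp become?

The integrator raises the loop to type 2, so K_v → ∞ and e_ss to a ramp is zero.

0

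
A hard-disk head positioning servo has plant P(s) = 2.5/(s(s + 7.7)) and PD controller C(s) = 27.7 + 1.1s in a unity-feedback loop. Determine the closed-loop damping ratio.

ζ = 0.628

Forward path: (27.7 + 1.1s)·2.5/(s(s+7.7)). The closed-loop characteristic equation is s² + (7.7 + 2.5·1.1)s + 2.5·27.7 = 0.
That is s² + 10.45s + 69.25 = 0, so ω_n = 8.322 rad/s and ζ = 10.45/(2·8.322) = 0.6279.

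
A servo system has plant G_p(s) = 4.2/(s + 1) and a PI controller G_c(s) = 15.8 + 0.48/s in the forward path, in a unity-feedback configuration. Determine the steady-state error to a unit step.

0

The open loop G_c(s)G_p(s) has a pole at the origin (type 1), so the static position error constant is infinite and e_ss = 1/(1+∞) = 0.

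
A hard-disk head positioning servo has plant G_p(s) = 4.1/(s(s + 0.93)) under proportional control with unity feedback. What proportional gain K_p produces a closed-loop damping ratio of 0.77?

Closed-loop characteristic equation: s² + 0.93s + K_p·4.1 = 0.
So ω_n = √(4.1K_p) and 2ζω_n = 0.93, giving ζ = 0.93/(2√(4.1K_p)).
Setting ζ = 0.77: √(4.1K_p) = 0.93/(2·0.77) = 0.6039, so K_p = 0.3647/4.1 = 0.0889.

K_p = 0.0889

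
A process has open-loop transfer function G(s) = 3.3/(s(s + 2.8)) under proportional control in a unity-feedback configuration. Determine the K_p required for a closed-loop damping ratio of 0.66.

K_p = 1.36

Closed-loop characteristic equation: s² + 2.8s + K_p·3.3 = 0.
So ω_n = √(3.3K_p) and 2ζω_n = 2.8, giving ζ = 2.8/(2√(3.3K_p)).
Setting ζ = 0.66: √(3.3K_p) = 2.8/(2·0.66) = 2.121, so K_p = 4.5/3.3 = 1.36.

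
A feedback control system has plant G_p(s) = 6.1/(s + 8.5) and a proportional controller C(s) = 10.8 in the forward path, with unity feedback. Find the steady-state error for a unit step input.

0.114

The loop is type 0. Static position error constant K_pos = C(0)·G_p(0) = 10.8·0.7176 = 7.751.
Steady-state error to a unit step: e_ss = 1/(1+K_pos) = 1/8.751 = 0.114.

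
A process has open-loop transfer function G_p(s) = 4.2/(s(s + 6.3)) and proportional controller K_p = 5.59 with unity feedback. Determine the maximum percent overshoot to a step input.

Closed-loop characteristic equation: s² + 6.3s + 23.48 = 0, so ω_n = 4.845 rad/s and ζ = 6.3/(2·4.845) = 0.6501.
%OS = 100·exp(−πζ/√(1−ζ²)) = 100·exp(−π·0.6501/√0.5774) = 6.8%.

6.8%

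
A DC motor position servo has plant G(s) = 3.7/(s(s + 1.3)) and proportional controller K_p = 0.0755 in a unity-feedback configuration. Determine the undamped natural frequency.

ω_n = 0.529 rad/s

The closed-loop denominator is s(s+1.3) + 0.0755·3.7 = s² + 1.3s + 0.2793.
Matching s² + 2ζω_n s + ω_n²: ω_n = √0.2793 = 0.5285 rad/s and 2ζω_n = 1.3, so ζ = 1.3/(2·0.5285) = 1.23.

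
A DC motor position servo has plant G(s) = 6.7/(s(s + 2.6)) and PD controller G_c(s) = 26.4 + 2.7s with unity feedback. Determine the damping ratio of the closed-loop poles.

ζ = 0.778

Forward path: (26.4 + 2.7s)·6.7/(s(s+2.6)). The closed-loop characteristic equation is s² + (2.6 + 6.7·2.7)s + 6.7·26.4 = 0.
That is s² + 20.69s + 176.9 = 0, so ω_n = 13.3 rad/s and ζ = 20.69/(2·13.3) = 0.7778.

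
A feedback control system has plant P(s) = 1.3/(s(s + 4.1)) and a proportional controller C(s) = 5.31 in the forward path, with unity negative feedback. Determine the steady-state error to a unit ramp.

The loop has one pole at the origin (type 1). Velocity error constant K_v = lim_{s→0} s·C(s)P(s) = 5.31·1.3/4.1 = 1.684.
Steady-state error to a unit ramp: e_ss = 1/K_v = 0.594.

0.594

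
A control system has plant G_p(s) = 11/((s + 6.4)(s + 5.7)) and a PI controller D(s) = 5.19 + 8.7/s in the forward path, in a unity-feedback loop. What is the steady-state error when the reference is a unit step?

0

The open loop D(s)G_p(s) has a pole at the origin (type 1), so the static position error constant is infinite and e_ss = 1/(1+∞) = 0.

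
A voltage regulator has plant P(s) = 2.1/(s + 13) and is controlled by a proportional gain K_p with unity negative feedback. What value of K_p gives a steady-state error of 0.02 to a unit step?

For a type-0 loop with proportional control, e_ss = 1/(1 + K_p·P(0)).
P(0) = 0.1615. Require 1/(1 + K_p·0.1615) = 0.02, so 1 + 0.1615·K_p = 50.
K_p = (50 − 1)/0.1615 = 303.

K_p = 303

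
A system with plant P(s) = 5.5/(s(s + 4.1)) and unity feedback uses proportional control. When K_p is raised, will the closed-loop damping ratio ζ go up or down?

ζ = 4.1/(2√(5.5K_p)); increasing K_p raises the denominator, so ζ falls.

decrease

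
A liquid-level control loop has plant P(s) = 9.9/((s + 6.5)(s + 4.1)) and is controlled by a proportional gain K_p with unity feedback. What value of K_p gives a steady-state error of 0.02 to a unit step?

The loop is type 0, so e_ss(step) = 1/(1 + K_pos) with K_pos = K_p·P(0).
P(0) = 0.3715. Require 1/(1 + K_p·0.3715) = 0.02, so 1 + 0.3715·K_p = 50.
K_p = (50 − 1)/0.3715 = 132.

K_p = 132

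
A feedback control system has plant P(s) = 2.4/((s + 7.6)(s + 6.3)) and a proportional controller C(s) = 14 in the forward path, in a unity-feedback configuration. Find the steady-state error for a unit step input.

0.588

The loop is type 0. Static position error constant K_pos = C(0)·P(0) = 14·0.05013 = 0.7018.
Steady-state error to a unit step: e_ss = 1/(1+K_pos) = 1/1.702 = 0.588.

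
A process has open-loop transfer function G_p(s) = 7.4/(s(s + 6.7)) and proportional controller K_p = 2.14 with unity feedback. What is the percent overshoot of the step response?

The closed-loop denominator s² + 6.7s + 15.84 gives ω_n = √15.84 = 3.979 and ζ = 6.7/(2ω_n) = 0.8418.
%OS = 100·exp(−πζ/√(1−ζ²)) = 100·exp(−π·0.8418/√0.2913) = 0.745%.

0.745%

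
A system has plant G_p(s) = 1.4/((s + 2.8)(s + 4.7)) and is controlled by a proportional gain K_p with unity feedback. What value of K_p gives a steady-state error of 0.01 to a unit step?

The loop is type 0, so e_ss(step) = 1/(1 + K_pos) with K_pos = K_p·G_p(0).
G_p(0) = 0.1064. Require 1/(1 + K_p·0.1064) = 0.01, so 1 + 0.1064·K_p = 100.
K_p = (100 − 1)/0.1064 = 931.

K_p = 931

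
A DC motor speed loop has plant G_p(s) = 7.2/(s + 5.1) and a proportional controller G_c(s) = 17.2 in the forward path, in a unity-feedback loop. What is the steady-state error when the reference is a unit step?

0.0396

The loop is type 0. Static position error constant K_pos = G_c(0)·G_p(0) = 17.2·1.412 = 24.28.
Steady-state error to a unit step: e_ss = 1/(1+K_pos) = 1/25.28 = 0.0396.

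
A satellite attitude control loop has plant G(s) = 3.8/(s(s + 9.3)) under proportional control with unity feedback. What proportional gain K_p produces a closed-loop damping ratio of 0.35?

Closed-loop characteristic equation: s² + 9.3s + K_p·3.8 = 0.
So ω_n = √(3.8K_p) and 2ζω_n = 9.3, giving ζ = 9.3/(2√(3.8K_p)).
Setting ζ = 0.35: √(3.8K_p) = 9.3/(2·0.35) = 13.29, so K_p = 176.5/3.8 = 46.5.

K_p = 46.5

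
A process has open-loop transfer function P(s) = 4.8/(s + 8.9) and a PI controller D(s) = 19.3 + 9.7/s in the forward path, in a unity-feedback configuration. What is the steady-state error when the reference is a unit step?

The open loop D(s)P(s) has a pole at the origin (type 1), so the static position error constant is infinite and e_ss = 1/(1+∞) = 0.

0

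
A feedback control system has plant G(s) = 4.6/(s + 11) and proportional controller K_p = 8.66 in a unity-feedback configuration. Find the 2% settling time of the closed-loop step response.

Closed-loop transfer function: T(s) = K_p·G(s)/(1 + K_p·G(s)) = 39.84/(s + 11 + 39.84) = 39.84/(s + 50.84).
Time constant τ = 1/50.84 = 0.01967 s, so the 2% settling time is about 4τ = 0.0787 s.

T_s ≈ 0.0787 s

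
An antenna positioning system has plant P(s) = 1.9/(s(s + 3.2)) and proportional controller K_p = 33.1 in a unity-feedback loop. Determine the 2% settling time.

Closed-loop characteristic equation: s² + 3.2s + 62.89 = 0, so ω_n = 7.93 rad/s and ζ = 3.2/(2·7.93) = 0.2018.
2% settling time T_s ≈ 4/(ζω_n) = 4/1.6 = 2.5 s.

T_s ≈ 2.5 s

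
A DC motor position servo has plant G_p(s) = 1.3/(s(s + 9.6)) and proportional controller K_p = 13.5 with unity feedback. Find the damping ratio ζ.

ζ = 1.15

1 + K_p·G_p(s) = 0 gives s² + 9.6s + 17.55 = 0.
So ω_n² = 17.55 ⇒ ω_n = 4.189 rad/s, and ζ = 9.6/(2ω_n) = 1.15.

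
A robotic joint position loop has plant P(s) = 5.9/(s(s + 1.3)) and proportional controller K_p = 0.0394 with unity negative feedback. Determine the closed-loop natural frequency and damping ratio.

The closed-loop denominator is s(s+1.3) + 0.0394·5.9 = s² + 1.3s + 0.2325.
Matching s² + 2ζω_n s + ω_n²: ω_n = √0.2325 = 0.4821 rad/s and 2ζω_n = 1.3, so ζ = 1.3/(2·0.4821) = 1.35.

ω_n = 0.482 rad/s, ζ = 1.35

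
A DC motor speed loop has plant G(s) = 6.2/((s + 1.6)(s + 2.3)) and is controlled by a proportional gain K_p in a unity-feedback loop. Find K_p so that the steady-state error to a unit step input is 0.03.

The loop is type 0, so e_ss(step) = 1/(1 + K_pos) with K_pos = K_p·G(0).
G(0) = 1.685. Require 1/(1 + K_p·1.685) = 0.03, so 1 + 1.685·K_p = 33.33.
K_p = (33.33 − 1)/1.685 = 19.2.

K_p = 19.2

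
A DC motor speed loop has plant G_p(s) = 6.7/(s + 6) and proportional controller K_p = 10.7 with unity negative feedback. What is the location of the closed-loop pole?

Closed-loop transfer function: T(s) = K_p·G_p(s)/(1 + K_p·G_p(s)) = 71.69/(s + 6 + 71.69) = 71.69/(s + 77.69).
The closed-loop pole is at s = −77.69.

s = -77.69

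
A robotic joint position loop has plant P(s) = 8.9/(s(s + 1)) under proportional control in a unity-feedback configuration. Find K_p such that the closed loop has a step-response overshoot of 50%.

From %OS = 100·exp(−πζ/√(1−ζ²)) = 50%, ζ = −ln(0.5)/√(π²+ln²(0.5)) = 0.2155.
Characteristic equation s² + 1s + 8.9K_p = 0 gives ζ = 1/(2√(8.9K_p)).
Setting ζ = 0.2155: √(8.9K_p) = 1/(2·0.2155) = 2.321, so K_p = 5.386/8.9 = 0.605.

K_p = 0.605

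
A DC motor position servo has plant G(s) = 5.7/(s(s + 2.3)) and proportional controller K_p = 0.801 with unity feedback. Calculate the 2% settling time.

T_s ≈ 3.48 s

Closed-loop characteristic equation: s² + 2.3s + 4.566 = 0, so ω_n = 2.137 rad/s and ζ = 2.3/(2·2.137) = 0.5382.
2% settling time T_s ≈ 4/(ζω_n) = 4/1.15 = 3.48 s.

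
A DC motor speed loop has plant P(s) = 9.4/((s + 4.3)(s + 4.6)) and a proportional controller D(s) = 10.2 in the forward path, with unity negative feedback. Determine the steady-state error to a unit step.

The loop is type 0. Static position error constant K_pos = D(0)·P(0) = 10.2·0.4752 = 4.847.
Steady-state error to a unit step: e_ss = 1/(1+K_pos) = 1/5.847 = 0.171.

0.171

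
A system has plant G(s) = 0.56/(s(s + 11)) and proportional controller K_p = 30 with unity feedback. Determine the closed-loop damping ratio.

ζ = 1.34

With unity feedback the closed-loop characteristic equation is s² + 11s + 30·0.56 = s² + 11s + 16.8 = 0.
So ω_n² = 16.8 ⇒ ω_n = 4.099 rad/s, and ζ = 11/(2ω_n) = 1.34.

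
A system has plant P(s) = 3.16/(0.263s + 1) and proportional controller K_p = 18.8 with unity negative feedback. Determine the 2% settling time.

Closed loop: T(s) = K_p·P/(1+K_p·P) = 59.41/(0.263s + 1 + 59.41), with pole at s = −(1 + 59.41)/0.263 = −229.7.
τ = 1/229.7 = 0.004354 s, so 2% settling time ≈ 4τ = 0.0174 s.

T_s ≈ 0.0174 s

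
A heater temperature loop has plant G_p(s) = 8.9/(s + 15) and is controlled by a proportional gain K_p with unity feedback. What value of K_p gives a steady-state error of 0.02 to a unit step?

K_p = 82.6

Steady-state error for a unit step on this type-0 loop is 1/(1 + K_p·G_p(0)).
G_p(0) = 0.5933. Require 1/(1 + K_p·0.5933) = 0.02, so 1 + 0.5933·K_p = 50.
K_p = (50 − 1)/0.5933 = 82.6.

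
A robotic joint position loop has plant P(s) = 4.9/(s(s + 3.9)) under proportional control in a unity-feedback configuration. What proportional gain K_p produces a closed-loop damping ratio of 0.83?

Closed-loop characteristic equation: s² + 3.9s + K_p·4.9 = 0.
So ω_n = √(4.9K_p) and 2ζω_n = 3.9, giving ζ = 3.9/(2√(4.9K_p)).
Setting ζ = 0.83: √(4.9K_p) = 3.9/(2·0.83) = 2.349, so K_p = 5.52/4.9 = 1.13.

K_p = 1.13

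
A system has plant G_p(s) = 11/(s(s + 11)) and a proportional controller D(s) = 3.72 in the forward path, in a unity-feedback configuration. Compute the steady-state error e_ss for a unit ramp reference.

The loop has one pole at the origin (type 1). Velocity error constant K_v = lim_{s→0} s·D(s)G_p(s) = 3.72·11/11 = 3.72.
Steady-state error to a unit ramp: e_ss = 1/K_v = 0.269.

0.269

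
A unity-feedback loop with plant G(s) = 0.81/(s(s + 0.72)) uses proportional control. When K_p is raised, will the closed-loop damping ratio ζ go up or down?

decrease

ζ = 0.72/(2√(0.81K_p)); increasing K_p raises the denominator, so ζ falls.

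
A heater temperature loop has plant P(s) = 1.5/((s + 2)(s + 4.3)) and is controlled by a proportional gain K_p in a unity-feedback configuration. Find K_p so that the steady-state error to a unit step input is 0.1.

The loop is type 0, so e_ss(step) = 1/(1 + K_pos) with K_pos = K_p·P(0).
P(0) = 0.1744. Require 1/(1 + K_p·0.1744) = 0.1, so 1 + 0.1744·K_p = 10.
K_p = (10 − 1)/0.1744 = 51.6.

K_p = 51.6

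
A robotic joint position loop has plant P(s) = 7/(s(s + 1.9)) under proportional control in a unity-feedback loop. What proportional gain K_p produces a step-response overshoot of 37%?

From %OS = 100·exp(−πζ/√(1−ζ²)) = 37%, ζ = −ln(0.37)/√(π²+ln²(0.37)) = 0.3017.
Characteristic equation s² + 1.9s + 7K_p = 0 gives ζ = 1.9/(2√(7K_p)).
Setting ζ = 0.3017: √(7K_p) = 1.9/(2·0.3017) = 3.149, so K_p = 9.913/7 = 1.42.

K_p = 1.42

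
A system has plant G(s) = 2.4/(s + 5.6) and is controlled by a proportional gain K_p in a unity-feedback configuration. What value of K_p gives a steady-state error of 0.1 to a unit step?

K_p = 21

The loop is type 0, so e_ss(step) = 1/(1 + K_pos) with K_pos = K_p·G(0).
G(0) = 0.4286. Require 1/(1 + K_p·0.4286) = 0.1, so 1 + 0.4286·K_p = 10.
K_p = (10 − 1)/0.4286 = 21.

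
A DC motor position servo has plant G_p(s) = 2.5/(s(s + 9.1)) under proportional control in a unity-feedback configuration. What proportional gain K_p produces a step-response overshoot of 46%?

K_p = 144

From %OS = 100·exp(−πζ/√(1−ζ²)) = 46%, ζ = −ln(0.46)/√(π²+ln²(0.46)) = 0.24.
Characteristic equation s² + 9.1s + 2.5K_p = 0 gives ζ = 9.1/(2√(2.5K_p)).
Setting ζ = 0.24: √(2.5K_p) = 9.1/(2·0.24) = 18.96, so K_p = 359.6/2.5 = 144.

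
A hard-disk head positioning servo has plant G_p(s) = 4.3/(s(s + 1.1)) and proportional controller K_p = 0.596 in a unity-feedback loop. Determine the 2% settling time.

T_s ≈ 7.27 s

From 1 + K_pG_p(s) = 0: s² + 1.1s + 2.563 = 0 ⇒ ω_n = 1.601, ζ = 0.3436.
2% settling time T_s ≈ 4/(ζω_n) = 4/0.55 = 7.27 s.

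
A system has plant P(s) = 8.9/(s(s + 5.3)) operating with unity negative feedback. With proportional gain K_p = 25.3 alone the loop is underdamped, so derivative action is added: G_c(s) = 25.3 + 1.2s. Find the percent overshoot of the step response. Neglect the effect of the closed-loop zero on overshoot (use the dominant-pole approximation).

Forward path: (25.3 + 1.2s)·8.9/(s(s+5.3)). The closed-loop characteristic equation is s² + (5.3 + 8.9·1.2)s + 8.9·25.3 = 0.
That is s² + 15.98s + 225.2 = 0, so ω_n = 15.01 rad/s and ζ = 15.98/(2·15.01) = 0.5325.
%OS = 100·exp(−πζ/√(1−ζ²)) = 13.9%.

13.9%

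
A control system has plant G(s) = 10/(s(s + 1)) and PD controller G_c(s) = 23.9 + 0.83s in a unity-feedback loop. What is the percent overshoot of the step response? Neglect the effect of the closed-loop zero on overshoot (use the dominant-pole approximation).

Forward path: (23.9 + 0.83s)·10/(s(s+1)). The closed-loop characteristic equation is s² + (1 + 10·0.83)s + 10·23.9 = 0.
That is s² + 9.3s + 239 = 0, so ω_n = 15.46 rad/s and ζ = 9.3/(2·15.46) = 0.3008.
%OS = 100·exp(−πζ/√(1−ζ²)) = 37.1%.

37.1%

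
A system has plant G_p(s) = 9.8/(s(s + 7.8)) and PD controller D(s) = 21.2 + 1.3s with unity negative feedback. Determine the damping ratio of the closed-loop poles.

ζ = 0.713

Forward path: (21.2 + 1.3s)·9.8/(s(s+7.8)). The closed-loop characteristic equation is s² + (7.8 + 9.8·1.3)s + 9.8·21.2 = 0.
That is s² + 20.54s + 207.8 = 0, so ω_n = 14.41 rad/s and ζ = 20.54/(2·14.41) = 0.7125.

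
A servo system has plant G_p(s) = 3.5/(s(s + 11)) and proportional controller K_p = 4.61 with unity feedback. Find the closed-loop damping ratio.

The closed-loop denominator is s(s+11) + 4.61·3.5 = s² + 11s + 16.14.
So ω_n² = 16.14 ⇒ ω_n = 4.017 rad/s, and ζ = 11/(2ω_n) = 1.37.

ζ = 1.37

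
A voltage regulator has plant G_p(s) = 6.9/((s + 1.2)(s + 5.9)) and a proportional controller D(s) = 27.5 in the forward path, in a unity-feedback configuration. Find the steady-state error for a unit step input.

0.036

The loop is type 0. Static position error constant K_pos = D(0)·G_p(0) = 27.5·0.9746 = 26.8.
Steady-state error to a unit step: e_ss = 1/(1+K_pos) = 1/27.8 = 0.036.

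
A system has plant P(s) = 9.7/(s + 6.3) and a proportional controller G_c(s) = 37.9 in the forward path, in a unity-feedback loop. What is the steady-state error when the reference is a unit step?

The loop is type 0. Static position error constant K_pos = G_c(0)·P(0) = 37.9·1.54 = 58.35.
Steady-state error to a unit step: e_ss = 1/(1+K_pos) = 1/59.35 = 0.0168.

0.0168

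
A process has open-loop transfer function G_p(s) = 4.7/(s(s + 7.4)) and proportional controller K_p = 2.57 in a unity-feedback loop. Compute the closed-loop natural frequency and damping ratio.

The closed-loop denominator is s(s+7.4) + 2.57·4.7 = s² + 7.4s + 12.08.
So ω_n² = 12.08 ⇒ ω_n = 3.475 rad/s, and ζ = 7.4/(2ω_n) = 1.06.

ω_n = 3.48 rad/s, ζ = 1.06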